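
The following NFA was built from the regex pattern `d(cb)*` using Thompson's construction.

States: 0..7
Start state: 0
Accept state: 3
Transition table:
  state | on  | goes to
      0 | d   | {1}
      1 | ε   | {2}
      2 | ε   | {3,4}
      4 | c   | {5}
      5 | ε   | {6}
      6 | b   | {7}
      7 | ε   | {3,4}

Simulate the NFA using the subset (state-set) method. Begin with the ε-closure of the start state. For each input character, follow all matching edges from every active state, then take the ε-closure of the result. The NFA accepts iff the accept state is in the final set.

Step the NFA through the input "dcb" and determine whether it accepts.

Answer: ACCEPT

Derivation:
start: ε-closure({0}) = {0}
'd' @ 1: {1,2,3,4}  ✓accept
'c' @ 2: {5,6}
'b' @ 3: {3,4,7}  ✓accept
end set {3,4,7} — state 3 in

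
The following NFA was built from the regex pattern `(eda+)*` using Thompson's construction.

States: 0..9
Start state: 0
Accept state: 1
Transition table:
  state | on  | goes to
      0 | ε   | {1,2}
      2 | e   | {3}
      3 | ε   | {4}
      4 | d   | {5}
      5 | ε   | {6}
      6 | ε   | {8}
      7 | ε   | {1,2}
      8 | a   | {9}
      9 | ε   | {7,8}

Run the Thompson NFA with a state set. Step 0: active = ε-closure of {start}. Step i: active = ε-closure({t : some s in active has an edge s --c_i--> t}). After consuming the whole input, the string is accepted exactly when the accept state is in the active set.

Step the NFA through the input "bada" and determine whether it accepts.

Answer: REJECT

Trace:
start: ε-closure({0}) = {0,1,2}
'b' @ 1: {}  — state set empty
rest 'ada' ignored (set empty)
final: {}; accept 1 not in set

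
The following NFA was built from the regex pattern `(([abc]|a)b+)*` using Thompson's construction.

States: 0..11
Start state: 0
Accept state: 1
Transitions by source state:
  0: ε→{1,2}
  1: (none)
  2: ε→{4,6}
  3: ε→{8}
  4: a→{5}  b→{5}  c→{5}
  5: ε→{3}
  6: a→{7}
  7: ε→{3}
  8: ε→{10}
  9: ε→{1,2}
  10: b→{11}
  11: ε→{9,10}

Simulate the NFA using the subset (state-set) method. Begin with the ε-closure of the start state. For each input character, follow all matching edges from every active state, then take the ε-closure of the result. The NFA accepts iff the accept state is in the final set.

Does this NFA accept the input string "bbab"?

start: ε-closure({0}) = {0,1,2,4,6}
'b' @ 1: {3,5,8,10}
'b' @ 2: {1,2,4,6,9,10,11}  (accept∈set)
'a' @ 3: {3,5,7,8,10}
'b' @ 4: {1,2,4,6,9,10,11}  (accept∈set)
final: {1,2,4,6,9,10,11}; accept 1 in set

Answer: ACCEPT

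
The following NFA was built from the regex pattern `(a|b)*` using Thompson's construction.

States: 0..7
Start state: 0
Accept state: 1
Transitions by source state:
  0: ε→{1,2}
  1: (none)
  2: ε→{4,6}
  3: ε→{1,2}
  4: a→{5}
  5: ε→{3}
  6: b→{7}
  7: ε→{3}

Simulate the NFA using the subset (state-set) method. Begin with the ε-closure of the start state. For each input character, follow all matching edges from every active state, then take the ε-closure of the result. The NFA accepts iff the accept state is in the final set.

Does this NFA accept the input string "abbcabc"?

Answer: REJECT

Trace:
S₀ = ε-closure({0}) = {0,1,2,4,6}
'a' @ 1: {1,2,3,4,5,6}  ✓accept
'b' @ 2: {1,2,3,4,6,7}  ✓accept
'b' @ 3: {1,2,3,4,6,7}  ✓accept
'c' @ 4: {}  — state set empty
rest 'abc' ignored (set empty)
after full input: {}  (accept=1 not in)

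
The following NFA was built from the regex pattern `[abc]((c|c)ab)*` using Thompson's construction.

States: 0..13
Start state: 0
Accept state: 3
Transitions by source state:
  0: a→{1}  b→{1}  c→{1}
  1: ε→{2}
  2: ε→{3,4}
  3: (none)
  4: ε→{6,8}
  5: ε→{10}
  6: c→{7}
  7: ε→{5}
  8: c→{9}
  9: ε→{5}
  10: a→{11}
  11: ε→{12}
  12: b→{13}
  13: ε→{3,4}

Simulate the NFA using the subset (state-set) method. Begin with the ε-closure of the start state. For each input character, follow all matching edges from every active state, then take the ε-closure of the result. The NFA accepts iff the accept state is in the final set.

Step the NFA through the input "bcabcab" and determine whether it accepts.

S₀ = ε-closure({0}) = {0}
'b' @ 1: {1,2,3,4,6,8}  [accepting]
'c' @ 2: {5,7,9,10}
'a' @ 3: {11,12}
'b' @ 4: {3,4,6,8,13}  [accepting]
'c' @ 5: {5,7,9,10}
'a' @ 6: {11,12}
'b' @ 7: {3,4,6,8,13}  [accepting]
after full input: {3,4,6,8,13}  (accept=3 in)

Answer: ACCEPT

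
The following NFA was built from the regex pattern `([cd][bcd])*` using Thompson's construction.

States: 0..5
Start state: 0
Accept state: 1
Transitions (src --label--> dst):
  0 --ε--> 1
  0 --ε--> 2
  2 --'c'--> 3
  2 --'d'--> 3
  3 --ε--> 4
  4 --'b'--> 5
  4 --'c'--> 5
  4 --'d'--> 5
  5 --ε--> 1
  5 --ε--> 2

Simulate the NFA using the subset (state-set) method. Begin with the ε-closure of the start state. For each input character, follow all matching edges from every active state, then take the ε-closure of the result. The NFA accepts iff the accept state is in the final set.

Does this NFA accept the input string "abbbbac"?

start: ε-closure({0}) = {0,1,2}
'a' @ 1: {}  — state set empty
rest 'bbbbac' ignored (set empty)
after full input: {}  (accept=1 not in)

Answer: REJECT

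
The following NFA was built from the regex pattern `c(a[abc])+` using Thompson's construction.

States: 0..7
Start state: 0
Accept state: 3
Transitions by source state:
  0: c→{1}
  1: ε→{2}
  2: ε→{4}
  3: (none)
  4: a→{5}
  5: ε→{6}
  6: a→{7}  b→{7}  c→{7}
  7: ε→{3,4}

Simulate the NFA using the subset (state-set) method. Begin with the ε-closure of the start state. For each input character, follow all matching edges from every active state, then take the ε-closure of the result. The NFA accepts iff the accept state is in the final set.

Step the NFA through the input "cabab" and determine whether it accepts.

Answer: ACCEPT

Steps:
initial (ε-close {0}): {0}
'c' @ 1: {1,2,4}
'a' @ 2: {5,6}
'b' @ 3: {3,4,7}  [accepting]
'a' @ 4: {5,6}
'b' @ 5: {3,4,7}  [accepting]
final: {3,4,7}; accept 3 in set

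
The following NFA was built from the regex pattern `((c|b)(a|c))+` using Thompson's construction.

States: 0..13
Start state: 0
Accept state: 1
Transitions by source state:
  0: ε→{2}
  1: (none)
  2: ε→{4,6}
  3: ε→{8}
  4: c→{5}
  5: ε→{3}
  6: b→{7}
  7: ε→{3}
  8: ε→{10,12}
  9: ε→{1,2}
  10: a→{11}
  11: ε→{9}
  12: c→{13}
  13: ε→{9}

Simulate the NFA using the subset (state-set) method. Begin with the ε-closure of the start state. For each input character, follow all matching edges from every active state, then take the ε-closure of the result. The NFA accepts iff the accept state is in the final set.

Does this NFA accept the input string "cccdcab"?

Answer: REJECT

Trace:
start: ε-closure({0}) = {0,2,4,6}
'c' @ 1: {3,5,8,10,12}
'c' @ 2: {1,2,4,6,9,13}  [accepting]
'c' @ 3: {3,5,8,10,12}
'd' @ 4: {}  — dead — no transitions
rest 'cab' ignored (set empty)
final: {}; accept 1 not in set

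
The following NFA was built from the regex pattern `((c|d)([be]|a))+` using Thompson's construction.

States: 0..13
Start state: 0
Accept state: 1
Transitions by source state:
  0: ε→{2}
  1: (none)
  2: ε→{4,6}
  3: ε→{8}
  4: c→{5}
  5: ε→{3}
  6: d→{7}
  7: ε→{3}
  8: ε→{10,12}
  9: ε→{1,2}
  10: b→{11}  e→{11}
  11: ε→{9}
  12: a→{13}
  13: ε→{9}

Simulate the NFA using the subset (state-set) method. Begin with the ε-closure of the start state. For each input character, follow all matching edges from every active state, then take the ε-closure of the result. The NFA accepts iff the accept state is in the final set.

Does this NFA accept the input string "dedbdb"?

Answer: ACCEPT

Derivation:
S₀ = ε-closure({0}) = {0,2,4,6}
'd' @ 1: {3,7,8,10,12}
'e' @ 2: {1,2,4,6,9,11}  [accepting]
'd' @ 3: {3,7,8,10,12}
'b' @ 4: {1,2,4,6,9,11}  [accepting]
'd' @ 5: {3,7,8,10,12}
'b' @ 6: {1,2,4,6,9,11}  [accepting]
after full input: {1,2,4,6,9,11}  (accept=1 in)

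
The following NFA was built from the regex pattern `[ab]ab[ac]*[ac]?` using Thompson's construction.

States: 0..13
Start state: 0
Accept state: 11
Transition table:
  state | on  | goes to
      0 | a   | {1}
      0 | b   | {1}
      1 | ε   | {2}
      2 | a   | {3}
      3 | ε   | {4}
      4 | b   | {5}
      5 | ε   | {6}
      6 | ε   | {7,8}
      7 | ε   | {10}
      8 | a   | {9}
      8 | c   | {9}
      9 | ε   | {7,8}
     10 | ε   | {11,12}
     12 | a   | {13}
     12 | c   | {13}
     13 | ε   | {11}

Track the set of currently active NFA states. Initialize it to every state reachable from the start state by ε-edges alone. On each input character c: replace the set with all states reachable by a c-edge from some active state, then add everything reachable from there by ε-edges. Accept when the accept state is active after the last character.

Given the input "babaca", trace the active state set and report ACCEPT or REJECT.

Answer: ACCEPT

Derivation:
initial (ε-close {0}): {0}
'b' @ 1: {1,2}
'a' @ 2: {3,4}
'b' @ 3: {5,6,7,8,10,11,12}  (accept∈set)
'a' @ 4: {7,8,9,10,11,12,13}  (accept∈set)
'c' @ 5: {7,8,9,10,11,12,13}  (accept∈set)
'a' @ 6: {7,8,9,10,11,12,13}  (accept∈set)
end set {7,8,9,10,11,12,13} — state 11 in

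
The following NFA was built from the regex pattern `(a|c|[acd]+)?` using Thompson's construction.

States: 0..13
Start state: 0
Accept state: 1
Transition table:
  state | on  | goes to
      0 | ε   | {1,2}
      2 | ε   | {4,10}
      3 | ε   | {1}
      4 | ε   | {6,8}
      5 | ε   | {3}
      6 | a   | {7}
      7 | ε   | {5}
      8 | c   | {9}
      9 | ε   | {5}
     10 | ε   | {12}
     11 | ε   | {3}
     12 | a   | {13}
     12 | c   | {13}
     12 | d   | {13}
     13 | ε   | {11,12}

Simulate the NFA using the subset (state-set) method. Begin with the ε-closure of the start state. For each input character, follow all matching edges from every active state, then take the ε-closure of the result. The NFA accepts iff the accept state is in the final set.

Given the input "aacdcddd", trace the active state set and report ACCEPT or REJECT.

initial (ε-close {0}): {0,1,2,4,6,8,10,12}
'a' @ 1: {1,3,5,7,11,12,13}  ✓accept
'a' @ 2: {1,3,11,12,13}  ✓accept
'c' @ 3: {1,3,11,12,13}  ✓accept
'd' @ 4: {1,3,11,12,13}  ✓accept
'c' @ 5: {1,3,11,12,13}  ✓accept
'd' @ 6: {1,3,11,12,13}  ✓accept
'd' @ 7: {1,3,11,12,13}  ✓accept
'd' @ 8: {1,3,11,12,13}  ✓accept
final: {1,3,11,12,13}; accept 1 in set

Answer: ACCEPT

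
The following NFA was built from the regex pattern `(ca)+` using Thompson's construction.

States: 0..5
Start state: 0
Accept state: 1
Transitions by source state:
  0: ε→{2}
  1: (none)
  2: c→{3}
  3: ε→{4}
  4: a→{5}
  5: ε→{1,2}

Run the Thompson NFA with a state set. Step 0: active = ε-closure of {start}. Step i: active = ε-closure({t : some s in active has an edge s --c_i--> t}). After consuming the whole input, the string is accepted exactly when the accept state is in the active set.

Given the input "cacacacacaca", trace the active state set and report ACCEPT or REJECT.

start: ε-closure({0}) = {0,2}
'c' @ 1: {3,4}
'a' @ 2: {1,2,5}  [accepting]
'c' @ 3: {3,4}
'a' @ 4: {1,2,5}  [accepting]
'c' @ 5: {3,4}
'a' @ 6: {1,2,5}  [accepting]
'c' @ 7: {3,4}
'a' @ 8: {1,2,5}  [accepting]
'c' @ 9: {3,4}
'a' @ 10: {1,2,5}  [accepting]
'c' @ 11: {3,4}
'a' @ 12: {1,2,5}  [accepting]
end set {1,2,5} — state 1 in

Answer: ACCEPT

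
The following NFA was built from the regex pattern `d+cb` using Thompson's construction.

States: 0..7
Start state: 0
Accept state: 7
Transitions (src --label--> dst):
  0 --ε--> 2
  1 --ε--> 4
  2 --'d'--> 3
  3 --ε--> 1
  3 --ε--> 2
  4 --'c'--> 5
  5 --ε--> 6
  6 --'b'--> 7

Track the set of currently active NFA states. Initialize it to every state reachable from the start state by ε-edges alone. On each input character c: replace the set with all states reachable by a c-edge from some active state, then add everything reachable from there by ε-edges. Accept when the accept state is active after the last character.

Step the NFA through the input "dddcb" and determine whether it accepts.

Answer: ACCEPT

Derivation:
initial (ε-close {0}): {0,2}
'd' @ 1: {1,2,3,4}
'd' @ 2: {1,2,3,4}
'd' @ 3: {1,2,3,4}
'c' @ 4: {5,6}
'b' @ 5: {7}  [accepting]
after full input: {7}  (accept=7 in)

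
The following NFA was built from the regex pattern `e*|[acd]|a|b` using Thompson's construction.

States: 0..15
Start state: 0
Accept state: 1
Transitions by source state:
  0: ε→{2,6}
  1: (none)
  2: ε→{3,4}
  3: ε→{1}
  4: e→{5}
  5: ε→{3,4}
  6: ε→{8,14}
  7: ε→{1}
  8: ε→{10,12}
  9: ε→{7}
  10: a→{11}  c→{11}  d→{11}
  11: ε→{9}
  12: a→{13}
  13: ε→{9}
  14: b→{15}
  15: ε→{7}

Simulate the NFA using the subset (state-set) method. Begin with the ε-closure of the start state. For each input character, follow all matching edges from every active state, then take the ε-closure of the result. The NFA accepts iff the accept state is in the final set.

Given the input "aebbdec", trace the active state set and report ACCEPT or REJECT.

Answer: REJECT

Derivation:
S₀ = ε-closure({0}) = {0,1,2,3,4,6,8,10,12,14}
'a' @ 1: {1,7,9,11,13}  [accepting]
'e' @ 2: {}  — state set empty
rest 'bbdec' ignored (set empty)
end set {} — state 1 not in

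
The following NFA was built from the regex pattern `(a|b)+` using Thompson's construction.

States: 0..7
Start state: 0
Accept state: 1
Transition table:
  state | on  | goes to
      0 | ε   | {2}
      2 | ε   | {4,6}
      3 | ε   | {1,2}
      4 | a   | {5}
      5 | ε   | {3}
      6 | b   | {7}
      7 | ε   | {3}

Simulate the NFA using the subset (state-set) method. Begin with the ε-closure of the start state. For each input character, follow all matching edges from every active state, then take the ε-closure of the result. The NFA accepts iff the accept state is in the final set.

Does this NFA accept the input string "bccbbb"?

Answer: REJECT

Steps:
start: ε-closure({0}) = {0,2,4,6}
'b' @ 1: {1,2,3,4,6,7}  (accept∈set)
'c' @ 2: {}  — state set empty
rest 'cbbb' ignored (set empty)
final: {}; accept 1 not in set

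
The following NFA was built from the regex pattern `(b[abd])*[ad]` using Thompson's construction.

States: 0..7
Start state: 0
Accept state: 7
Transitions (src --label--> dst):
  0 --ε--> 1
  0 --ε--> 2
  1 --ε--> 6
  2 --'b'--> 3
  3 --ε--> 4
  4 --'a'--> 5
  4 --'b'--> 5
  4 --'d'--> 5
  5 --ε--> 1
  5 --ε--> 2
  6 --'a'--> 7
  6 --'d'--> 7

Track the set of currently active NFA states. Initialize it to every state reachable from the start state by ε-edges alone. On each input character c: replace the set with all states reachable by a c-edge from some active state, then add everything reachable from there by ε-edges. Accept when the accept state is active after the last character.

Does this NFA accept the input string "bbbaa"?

initial (ε-close {0}): {0,1,2,6}
'b' @ 1: {3,4}
'b' @ 2: {1,2,5,6}
'b' @ 3: {3,4}
'a' @ 4: {1,2,5,6}
'a' @ 5: {7}  [accepting]
end set {7} — state 7 in

Answer: ACCEPT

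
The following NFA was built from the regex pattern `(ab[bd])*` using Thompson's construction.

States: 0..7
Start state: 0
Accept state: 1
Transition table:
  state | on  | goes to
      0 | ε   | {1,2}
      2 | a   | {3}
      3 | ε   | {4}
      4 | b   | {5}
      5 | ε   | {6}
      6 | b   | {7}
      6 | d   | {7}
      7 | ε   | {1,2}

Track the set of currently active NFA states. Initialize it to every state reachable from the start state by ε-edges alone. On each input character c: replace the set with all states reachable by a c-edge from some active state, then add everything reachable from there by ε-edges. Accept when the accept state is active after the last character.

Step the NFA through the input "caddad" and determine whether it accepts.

initial (ε-close {0}): {0,1,2}
'c' @ 1: {}  — no active states
rest 'addad' ignored (set empty)
after full input: {}  (accept=1 not in)

Answer: REJECT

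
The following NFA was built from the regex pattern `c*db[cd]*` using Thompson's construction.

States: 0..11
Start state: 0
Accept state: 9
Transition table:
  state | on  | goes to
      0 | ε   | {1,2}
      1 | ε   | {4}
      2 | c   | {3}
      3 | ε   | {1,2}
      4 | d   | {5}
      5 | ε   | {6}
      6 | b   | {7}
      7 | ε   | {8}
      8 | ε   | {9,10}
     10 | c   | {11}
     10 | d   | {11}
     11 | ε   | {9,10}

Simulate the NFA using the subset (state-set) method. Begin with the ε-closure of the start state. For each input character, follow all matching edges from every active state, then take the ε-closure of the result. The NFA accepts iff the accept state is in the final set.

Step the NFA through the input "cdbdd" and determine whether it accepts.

Answer: ACCEPT

Derivation:
S₀ = ε-closure({0}) = {0,1,2,4}
'c' @ 1: {1,2,3,4}
'd' @ 2: {5,6}
'b' @ 3: {7,8,9,10}  ✓accept
'd' @ 4: {9,10,11}  ✓accept
'd' @ 5: {9,10,11}  ✓accept
after full input: {9,10,11}  (accept=9 in)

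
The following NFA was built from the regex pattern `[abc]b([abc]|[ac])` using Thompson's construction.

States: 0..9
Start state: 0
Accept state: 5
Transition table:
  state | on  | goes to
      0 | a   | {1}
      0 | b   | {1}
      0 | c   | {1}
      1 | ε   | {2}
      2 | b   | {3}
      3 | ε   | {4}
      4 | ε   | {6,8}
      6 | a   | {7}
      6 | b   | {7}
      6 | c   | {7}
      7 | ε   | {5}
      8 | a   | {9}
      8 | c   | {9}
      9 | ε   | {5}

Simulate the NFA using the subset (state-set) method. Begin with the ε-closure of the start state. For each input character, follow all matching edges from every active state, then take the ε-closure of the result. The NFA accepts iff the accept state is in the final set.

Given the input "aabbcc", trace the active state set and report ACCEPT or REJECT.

Answer: REJECT

Trace:
S₀ = ε-closure({0}) = {0}
'a' @ 1: {1,2}
'a' @ 2: {}  — state set empty
rest 'bbcc' ignored (set empty)
end set {} — state 5 not in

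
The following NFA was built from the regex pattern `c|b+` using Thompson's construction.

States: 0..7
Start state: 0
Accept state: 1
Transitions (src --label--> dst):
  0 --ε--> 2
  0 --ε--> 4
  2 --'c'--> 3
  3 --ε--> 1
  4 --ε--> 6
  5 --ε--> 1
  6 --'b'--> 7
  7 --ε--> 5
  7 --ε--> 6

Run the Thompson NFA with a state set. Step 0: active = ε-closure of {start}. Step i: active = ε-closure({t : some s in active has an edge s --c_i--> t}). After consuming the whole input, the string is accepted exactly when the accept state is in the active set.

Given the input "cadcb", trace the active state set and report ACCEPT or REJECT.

S₀ = ε-closure({0}) = {0,2,4,6}
'c' @ 1: {1,3}  ✓accept
'a' @ 2: {}  — no active states
rest 'dcb' ignored (set empty)
final: {}; accept 1 not in set

Answer: REJECT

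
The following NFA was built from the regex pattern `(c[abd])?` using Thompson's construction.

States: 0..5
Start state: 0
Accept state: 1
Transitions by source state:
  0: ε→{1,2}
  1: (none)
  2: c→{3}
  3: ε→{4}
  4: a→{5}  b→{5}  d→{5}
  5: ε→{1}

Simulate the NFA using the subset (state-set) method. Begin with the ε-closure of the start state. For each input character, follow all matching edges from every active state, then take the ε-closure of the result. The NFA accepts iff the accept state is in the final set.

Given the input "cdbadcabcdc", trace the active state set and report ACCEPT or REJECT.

start: ε-closure({0}) = {0,1,2}
'c' @ 1: {3,4}
'd' @ 2: {1,5}  ✓accept
'b' @ 3: {}  — dead — no transitions
rest 'adcabcdc' ignored (set empty)
end set {} — state 1 not in

Answer: REJECT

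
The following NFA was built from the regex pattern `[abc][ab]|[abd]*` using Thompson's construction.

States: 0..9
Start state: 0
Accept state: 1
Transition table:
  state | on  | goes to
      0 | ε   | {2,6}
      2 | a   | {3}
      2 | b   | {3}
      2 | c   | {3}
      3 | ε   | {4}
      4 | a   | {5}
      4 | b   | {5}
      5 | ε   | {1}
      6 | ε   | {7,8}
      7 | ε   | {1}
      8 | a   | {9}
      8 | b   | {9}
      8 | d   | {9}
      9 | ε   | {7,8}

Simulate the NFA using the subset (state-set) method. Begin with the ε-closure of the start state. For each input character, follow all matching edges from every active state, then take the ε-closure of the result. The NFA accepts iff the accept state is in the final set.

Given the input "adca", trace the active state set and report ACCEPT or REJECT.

Answer: REJECT

Trace:
start: ε-closure({0}) = {0,1,2,6,7,8}
'a' @ 1: {1,3,4,7,8,9}  [accepting]
'd' @ 2: {1,7,8,9}  [accepting]
'c' @ 3: {}  — dead — no transitions
rest 'a' ignored (set empty)
final: {}; accept 1 not in set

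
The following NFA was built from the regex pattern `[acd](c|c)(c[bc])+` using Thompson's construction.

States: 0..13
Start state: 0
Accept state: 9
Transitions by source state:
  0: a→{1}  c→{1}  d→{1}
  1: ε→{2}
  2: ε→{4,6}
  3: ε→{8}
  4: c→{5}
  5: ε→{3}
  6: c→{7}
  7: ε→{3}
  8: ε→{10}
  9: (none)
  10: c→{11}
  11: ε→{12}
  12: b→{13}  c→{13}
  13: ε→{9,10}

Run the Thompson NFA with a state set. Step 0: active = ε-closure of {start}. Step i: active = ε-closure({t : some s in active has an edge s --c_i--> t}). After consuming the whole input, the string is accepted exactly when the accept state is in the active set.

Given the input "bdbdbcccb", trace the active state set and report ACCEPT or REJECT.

Answer: REJECT

Trace:
S₀ = ε-closure({0}) = {0}
'b' @ 1: {}  — state set empty
rest 'dbdbcccb' ignored (set empty)
after full input: {}  (accept=9 not in)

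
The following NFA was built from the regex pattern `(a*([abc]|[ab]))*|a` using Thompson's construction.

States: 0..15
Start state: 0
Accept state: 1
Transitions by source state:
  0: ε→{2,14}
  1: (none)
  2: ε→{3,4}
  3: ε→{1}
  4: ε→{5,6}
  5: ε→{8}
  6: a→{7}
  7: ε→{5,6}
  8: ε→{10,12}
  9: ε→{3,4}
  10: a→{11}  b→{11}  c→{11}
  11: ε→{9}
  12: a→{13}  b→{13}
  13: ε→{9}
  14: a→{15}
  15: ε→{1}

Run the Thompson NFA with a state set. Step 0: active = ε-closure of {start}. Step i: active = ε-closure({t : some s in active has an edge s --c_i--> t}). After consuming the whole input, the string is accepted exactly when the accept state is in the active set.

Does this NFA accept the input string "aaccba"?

Answer: ACCEPT

Steps:
initial (ε-close {0}): {0,1,2,3,4,5,6,8,10,12,14}
'a' @ 1: {1,3,4,5,6,7,8,9,10,11,12,13,15}  (accept∈set)
'a' @ 2: {1,3,4,5,6,7,8,9,10,11,12,13}  (accept∈set)
'c' @ 3: {1,3,4,5,6,8,9,10,11,12}  (accept∈set)
'c' @ 4: {1,3,4,5,6,8,9,10,11,12}  (accept∈set)
'b' @ 5: {1,3,4,5,6,8,9,10,11,12,13}  (accept∈set)
'a' @ 6: {1,3,4,5,6,7,8,9,10,11,12,13}  (accept∈set)
final: {1,3,4,5,6,7,8,9,10,11,12,13}; accept 1 in set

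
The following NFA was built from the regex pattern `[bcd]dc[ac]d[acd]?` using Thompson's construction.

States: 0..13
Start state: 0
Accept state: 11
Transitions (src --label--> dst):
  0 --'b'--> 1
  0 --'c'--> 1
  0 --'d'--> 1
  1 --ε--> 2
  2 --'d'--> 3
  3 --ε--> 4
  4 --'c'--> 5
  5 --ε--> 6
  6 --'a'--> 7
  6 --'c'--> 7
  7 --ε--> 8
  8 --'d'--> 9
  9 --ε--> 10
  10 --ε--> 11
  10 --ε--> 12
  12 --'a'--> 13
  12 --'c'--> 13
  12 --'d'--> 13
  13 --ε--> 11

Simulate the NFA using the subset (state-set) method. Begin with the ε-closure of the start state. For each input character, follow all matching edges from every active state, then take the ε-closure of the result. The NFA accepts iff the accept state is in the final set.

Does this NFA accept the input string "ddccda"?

start: ε-closure({0}) = {0}
'd' @ 1: {1,2}
'd' @ 2: {3,4}
'c' @ 3: {5,6}
'c' @ 4: {7,8}
'd' @ 5: {9,10,11,12}  (accept∈set)
'a' @ 6: {11,13}  (accept∈set)
end set {11,13} — state 11 in

Answer: ACCEPT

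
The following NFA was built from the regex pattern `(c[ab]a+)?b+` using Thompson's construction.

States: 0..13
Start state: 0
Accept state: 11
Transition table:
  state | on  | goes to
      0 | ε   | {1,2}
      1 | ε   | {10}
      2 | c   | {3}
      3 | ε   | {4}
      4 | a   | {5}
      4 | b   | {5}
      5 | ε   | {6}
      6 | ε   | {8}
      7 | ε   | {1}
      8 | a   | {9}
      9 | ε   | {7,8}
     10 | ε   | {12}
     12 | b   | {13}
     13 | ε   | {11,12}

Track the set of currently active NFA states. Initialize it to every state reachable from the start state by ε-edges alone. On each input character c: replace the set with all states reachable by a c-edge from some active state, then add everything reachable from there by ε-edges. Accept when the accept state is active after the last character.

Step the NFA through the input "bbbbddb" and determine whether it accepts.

Answer: REJECT

Derivation:
start: ε-closure({0}) = {0,1,2,10,12}
'b' @ 1: {11,12,13}  (accept∈set)
'b' @ 2: {11,12,13}  (accept∈set)
'b' @ 3: {11,12,13}  (accept∈set)
'b' @ 4: {11,12,13}  (accept∈set)
'd' @ 5: {}  — no active states
rest 'db' ignored (set empty)
after full input: {}  (accept=11 not in)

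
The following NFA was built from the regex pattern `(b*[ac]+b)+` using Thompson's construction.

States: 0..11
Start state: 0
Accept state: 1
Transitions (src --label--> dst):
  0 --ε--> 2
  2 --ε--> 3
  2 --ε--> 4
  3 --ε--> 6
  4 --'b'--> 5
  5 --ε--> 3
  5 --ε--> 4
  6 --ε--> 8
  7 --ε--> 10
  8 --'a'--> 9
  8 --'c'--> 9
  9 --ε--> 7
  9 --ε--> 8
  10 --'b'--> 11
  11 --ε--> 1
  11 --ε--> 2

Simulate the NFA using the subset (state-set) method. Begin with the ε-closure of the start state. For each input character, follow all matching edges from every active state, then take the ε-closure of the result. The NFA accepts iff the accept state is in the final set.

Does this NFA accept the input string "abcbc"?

initial (ε-close {0}): {0,2,3,4,6,8}
'a' @ 1: {7,8,9,10}
'b' @ 2: {1,2,3,4,6,8,11}  (accept∈set)
'c' @ 3: {7,8,9,10}
'b' @ 4: {1,2,3,4,6,8,11}  (accept∈set)
'c' @ 5: {7,8,9,10}
final: {7,8,9,10}; accept 1 not in set

Answer: REJECT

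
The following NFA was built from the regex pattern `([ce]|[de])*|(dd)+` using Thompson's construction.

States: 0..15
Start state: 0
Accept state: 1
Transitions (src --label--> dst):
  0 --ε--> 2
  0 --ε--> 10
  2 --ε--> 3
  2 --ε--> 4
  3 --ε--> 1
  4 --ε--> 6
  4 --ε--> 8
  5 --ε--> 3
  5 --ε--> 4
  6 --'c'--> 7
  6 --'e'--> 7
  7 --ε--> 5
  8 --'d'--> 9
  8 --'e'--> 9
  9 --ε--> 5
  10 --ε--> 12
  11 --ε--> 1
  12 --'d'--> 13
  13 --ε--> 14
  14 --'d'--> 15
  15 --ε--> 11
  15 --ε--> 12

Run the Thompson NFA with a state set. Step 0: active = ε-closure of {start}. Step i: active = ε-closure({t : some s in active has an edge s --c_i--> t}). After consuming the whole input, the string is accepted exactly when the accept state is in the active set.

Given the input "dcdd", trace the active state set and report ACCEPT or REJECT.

Answer: ACCEPT

Derivation:
S₀ = ε-closure({0}) = {0,1,2,3,4,6,8,10,12}
'd' @ 1: {1,3,4,5,6,8,9,13,14}  (accept∈set)
'c' @ 2: {1,3,4,5,6,7,8}  (accept∈set)
'd' @ 3: {1,3,4,5,6,8,9}  (accept∈set)
'd' @ 4: {1,3,4,5,6,8,9}  (accept∈set)
after full input: {1,3,4,5,6,8,9}  (accept=1 in)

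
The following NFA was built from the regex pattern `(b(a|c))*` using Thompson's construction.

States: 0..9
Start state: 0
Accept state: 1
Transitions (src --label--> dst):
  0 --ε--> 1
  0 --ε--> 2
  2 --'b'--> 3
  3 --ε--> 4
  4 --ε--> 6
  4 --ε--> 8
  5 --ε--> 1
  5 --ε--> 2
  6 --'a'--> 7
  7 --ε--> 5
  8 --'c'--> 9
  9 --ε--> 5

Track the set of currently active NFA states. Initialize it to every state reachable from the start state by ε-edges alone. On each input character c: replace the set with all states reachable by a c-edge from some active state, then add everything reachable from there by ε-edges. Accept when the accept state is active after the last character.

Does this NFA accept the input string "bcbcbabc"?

S₀ = ε-closure({0}) = {0,1,2}
'b' @ 1: {3,4,6,8}
'c' @ 2: {1,2,5,9}  [accepting]
'b' @ 3: {3,4,6,8}
'c' @ 4: {1,2,5,9}  [accepting]
'b' @ 5: {3,4,6,8}
'a' @ 6: {1,2,5,7}  [accepting]
'b' @ 7: {3,4,6,8}
'c' @ 8: {1,2,5,9}  [accepting]
final: {1,2,5,9}; accept 1 in set

Answer: ACCEPT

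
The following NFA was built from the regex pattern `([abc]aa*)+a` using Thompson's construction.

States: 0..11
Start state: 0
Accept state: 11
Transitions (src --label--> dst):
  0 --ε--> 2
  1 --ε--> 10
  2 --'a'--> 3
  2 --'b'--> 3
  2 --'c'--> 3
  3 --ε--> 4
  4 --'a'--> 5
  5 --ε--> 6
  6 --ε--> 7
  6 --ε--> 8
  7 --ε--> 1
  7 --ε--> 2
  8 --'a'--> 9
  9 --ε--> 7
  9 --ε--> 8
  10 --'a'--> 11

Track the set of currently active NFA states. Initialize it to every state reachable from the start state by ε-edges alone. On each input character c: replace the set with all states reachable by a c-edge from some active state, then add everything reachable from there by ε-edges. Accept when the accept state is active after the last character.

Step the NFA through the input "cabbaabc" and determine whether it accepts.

Answer: REJECT

Derivation:
S₀ = ε-closure({0}) = {0,2}
'c' @ 1: {3,4}
'a' @ 2: {1,2,5,6,7,8,10}
'b' @ 3: {3,4}
'b' @ 4: {}  — state set empty
rest 'aabc' ignored (set empty)
after full input: {}  (accept=11 not in)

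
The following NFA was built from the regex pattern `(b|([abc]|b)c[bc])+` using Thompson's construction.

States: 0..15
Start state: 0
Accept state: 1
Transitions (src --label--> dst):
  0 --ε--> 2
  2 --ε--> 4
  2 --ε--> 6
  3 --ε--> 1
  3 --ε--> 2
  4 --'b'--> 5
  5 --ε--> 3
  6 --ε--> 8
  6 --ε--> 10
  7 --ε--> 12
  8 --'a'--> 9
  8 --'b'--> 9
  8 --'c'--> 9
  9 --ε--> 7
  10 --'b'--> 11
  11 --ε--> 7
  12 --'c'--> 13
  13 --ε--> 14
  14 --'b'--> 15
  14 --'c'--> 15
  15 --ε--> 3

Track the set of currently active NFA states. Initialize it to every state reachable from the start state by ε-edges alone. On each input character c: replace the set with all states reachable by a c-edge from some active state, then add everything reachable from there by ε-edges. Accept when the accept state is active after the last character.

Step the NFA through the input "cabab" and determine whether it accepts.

Answer: REJECT

Steps:
start: ε-closure({0}) = {0,2,4,6,8,10}
'c' @ 1: {7,9,12}
'a' @ 2: {}  — dead — no transitions
rest 'bab' ignored (set empty)
after full input: {}  (accept=1 not in)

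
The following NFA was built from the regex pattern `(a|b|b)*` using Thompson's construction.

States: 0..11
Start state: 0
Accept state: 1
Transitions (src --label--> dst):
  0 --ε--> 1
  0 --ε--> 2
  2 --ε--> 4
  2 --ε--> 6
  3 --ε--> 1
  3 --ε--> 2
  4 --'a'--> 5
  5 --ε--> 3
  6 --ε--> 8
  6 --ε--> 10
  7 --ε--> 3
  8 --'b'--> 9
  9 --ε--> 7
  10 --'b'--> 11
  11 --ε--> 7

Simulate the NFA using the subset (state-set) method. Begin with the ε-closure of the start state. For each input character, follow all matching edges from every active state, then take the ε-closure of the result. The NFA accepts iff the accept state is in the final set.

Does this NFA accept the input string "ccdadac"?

initial (ε-close {0}): {0,1,2,4,6,8,10}
'c' @ 1: {}  — no active states
rest 'cdadac' ignored (set empty)
final: {}; accept 1 not in set

Answer: REJECT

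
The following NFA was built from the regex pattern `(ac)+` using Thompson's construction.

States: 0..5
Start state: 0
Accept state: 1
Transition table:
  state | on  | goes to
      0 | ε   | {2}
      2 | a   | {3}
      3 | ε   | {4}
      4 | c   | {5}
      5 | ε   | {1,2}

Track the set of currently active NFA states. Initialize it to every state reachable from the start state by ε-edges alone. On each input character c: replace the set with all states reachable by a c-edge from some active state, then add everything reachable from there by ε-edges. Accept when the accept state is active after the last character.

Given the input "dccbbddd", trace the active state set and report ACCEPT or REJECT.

start: ε-closure({0}) = {0,2}
'd' @ 1: {}  — state set empty
rest 'ccbbddd' ignored (set empty)
after full input: {}  (accept=1 not in)

Answer: REJECT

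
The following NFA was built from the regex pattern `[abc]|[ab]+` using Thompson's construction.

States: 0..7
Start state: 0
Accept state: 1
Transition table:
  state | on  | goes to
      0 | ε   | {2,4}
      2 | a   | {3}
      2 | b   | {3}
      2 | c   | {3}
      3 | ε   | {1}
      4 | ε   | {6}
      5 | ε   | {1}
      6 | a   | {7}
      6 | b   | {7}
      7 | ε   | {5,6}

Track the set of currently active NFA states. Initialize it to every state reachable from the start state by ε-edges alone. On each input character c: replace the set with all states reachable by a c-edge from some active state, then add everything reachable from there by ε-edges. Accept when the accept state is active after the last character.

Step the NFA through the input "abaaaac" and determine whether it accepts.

start: ε-closure({0}) = {0,2,4,6}
'a' @ 1: {1,3,5,6,7}  [accepting]
'b' @ 2: {1,5,6,7}  [accepting]
'a' @ 3: {1,5,6,7}  [accepting]
'a' @ 4: {1,5,6,7}  [accepting]
'a' @ 5: {1,5,6,7}  [accepting]
'a' @ 6: {1,5,6,7}  [accepting]
'c' @ 7: {}  — no active states
final: {}; accept 1 not in set

Answer: REJECT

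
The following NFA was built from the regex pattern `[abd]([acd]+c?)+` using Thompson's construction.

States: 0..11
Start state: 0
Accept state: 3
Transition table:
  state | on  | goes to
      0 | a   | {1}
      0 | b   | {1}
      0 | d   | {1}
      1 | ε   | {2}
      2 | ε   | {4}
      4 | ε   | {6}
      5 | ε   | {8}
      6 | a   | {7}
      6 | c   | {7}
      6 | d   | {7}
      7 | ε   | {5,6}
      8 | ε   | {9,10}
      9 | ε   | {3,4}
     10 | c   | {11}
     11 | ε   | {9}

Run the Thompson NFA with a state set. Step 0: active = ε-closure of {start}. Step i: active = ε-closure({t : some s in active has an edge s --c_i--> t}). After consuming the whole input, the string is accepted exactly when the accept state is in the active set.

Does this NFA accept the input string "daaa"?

initial (ε-close {0}): {0}
'd' @ 1: {1,2,4,6}
'a' @ 2: {3,4,5,6,7,8,9,10}  (accept∈set)
'a' @ 3: {3,4,5,6,7,8,9,10}  (accept∈set)
'a' @ 4: {3,4,5,6,7,8,9,10}  (accept∈set)
end set {3,4,5,6,7,8,9,10} — state 3 in

Answer: ACCEPT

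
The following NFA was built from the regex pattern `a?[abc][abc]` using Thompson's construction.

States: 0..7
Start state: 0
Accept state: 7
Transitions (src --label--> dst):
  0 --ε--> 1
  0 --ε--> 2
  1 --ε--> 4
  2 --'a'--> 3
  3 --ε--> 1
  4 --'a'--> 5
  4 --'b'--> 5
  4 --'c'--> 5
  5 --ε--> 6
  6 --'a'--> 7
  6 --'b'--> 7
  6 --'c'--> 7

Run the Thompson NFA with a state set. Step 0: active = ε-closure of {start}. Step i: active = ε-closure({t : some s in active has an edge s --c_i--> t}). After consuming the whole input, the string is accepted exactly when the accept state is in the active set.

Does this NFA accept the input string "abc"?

Answer: ACCEPT

Derivation:
S₀ = ε-closure({0}) = {0,1,2,4}
'a' @ 1: {1,3,4,5,6}
'b' @ 2: {5,6,7}  [accepting]
'c' @ 3: {7}  [accepting]
end set {7} — state 7 in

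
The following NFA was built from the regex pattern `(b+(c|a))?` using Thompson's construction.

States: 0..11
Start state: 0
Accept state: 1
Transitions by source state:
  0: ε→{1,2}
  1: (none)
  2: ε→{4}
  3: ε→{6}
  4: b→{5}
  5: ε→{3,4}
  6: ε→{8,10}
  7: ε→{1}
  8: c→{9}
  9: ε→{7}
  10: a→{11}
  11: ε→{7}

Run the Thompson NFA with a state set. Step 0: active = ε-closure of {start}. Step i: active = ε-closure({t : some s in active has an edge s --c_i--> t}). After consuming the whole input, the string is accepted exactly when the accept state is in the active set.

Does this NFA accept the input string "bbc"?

Answer: ACCEPT

Trace:
initial (ε-close {0}): {0,1,2,4}
'b' @ 1: {3,4,5,6,8,10}
'b' @ 2: {3,4,5,6,8,10}
'c' @ 3: {1,7,9}  [accepting]
end set {1,7,9} — state 1 in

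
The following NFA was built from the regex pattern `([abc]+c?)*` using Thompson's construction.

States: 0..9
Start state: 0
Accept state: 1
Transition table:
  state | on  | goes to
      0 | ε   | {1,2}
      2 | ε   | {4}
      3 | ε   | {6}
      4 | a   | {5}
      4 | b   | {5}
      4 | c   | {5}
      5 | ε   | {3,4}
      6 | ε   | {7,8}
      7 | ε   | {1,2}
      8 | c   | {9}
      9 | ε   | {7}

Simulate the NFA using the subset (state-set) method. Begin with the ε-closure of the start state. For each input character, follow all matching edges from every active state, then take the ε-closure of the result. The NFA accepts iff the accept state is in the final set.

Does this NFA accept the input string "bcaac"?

Answer: ACCEPT

Steps:
start: ε-closure({0}) = {0,1,2,4}
'b' @ 1: {1,2,3,4,5,6,7,8}  (accept∈set)
'c' @ 2: {1,2,3,4,5,6,7,8,9}  (accept∈set)
'a' @ 3: {1,2,3,4,5,6,7,8}  (accept∈set)
'a' @ 4: {1,2,3,4,5,6,7,8}  (accept∈set)
'c' @ 5: {1,2,3,4,5,6,7,8,9}  (accept∈set)
end set {1,2,3,4,5,6,7,8,9} — state 1 in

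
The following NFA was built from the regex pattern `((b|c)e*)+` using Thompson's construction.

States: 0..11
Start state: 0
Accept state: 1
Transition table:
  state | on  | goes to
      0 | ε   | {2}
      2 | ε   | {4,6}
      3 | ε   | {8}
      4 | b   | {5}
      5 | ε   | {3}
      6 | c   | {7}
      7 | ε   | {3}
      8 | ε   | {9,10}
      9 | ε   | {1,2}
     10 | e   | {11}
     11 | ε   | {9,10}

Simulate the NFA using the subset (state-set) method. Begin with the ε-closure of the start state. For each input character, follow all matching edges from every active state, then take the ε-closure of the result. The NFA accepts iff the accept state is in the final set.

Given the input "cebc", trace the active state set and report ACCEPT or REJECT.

Answer: ACCEPT

Steps:
initial (ε-close {0}): {0,2,4,6}
'c' @ 1: {1,2,3,4,6,7,8,9,10}  (accept∈set)
'e' @ 2: {1,2,4,6,9,10,11}  (accept∈set)
'b' @ 3: {1,2,3,4,5,6,8,9,10}  (accept∈set)
'c' @ 4: {1,2,3,4,6,7,8,9,10}  (accept∈set)
after full input: {1,2,3,4,6,7,8,9,10}  (accept=1 in)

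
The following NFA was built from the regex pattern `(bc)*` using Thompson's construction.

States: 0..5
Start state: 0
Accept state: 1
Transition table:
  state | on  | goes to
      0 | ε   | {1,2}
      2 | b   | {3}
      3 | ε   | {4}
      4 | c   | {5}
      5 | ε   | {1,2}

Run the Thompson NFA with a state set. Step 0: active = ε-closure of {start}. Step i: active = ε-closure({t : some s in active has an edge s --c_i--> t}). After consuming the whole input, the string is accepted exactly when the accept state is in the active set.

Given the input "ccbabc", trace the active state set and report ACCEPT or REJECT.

Answer: REJECT

Trace:
start: ε-closure({0}) = {0,1,2}
'c' @ 1: {}  — no active states
rest 'cbabc' ignored (set empty)
after full input: {}  (accept=1 not in)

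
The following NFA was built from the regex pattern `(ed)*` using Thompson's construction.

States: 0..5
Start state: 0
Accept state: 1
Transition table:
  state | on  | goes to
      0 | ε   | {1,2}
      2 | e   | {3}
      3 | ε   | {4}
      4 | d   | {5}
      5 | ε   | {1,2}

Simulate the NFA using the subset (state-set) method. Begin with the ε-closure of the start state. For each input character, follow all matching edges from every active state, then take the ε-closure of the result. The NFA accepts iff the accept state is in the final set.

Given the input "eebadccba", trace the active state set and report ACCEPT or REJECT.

S₀ = ε-closure({0}) = {0,1,2}
'e' @ 1: {3,4}
'e' @ 2: {}  — no active states
rest 'badccba' ignored (set empty)
after full input: {}  (accept=1 not in)

Answer: REJECT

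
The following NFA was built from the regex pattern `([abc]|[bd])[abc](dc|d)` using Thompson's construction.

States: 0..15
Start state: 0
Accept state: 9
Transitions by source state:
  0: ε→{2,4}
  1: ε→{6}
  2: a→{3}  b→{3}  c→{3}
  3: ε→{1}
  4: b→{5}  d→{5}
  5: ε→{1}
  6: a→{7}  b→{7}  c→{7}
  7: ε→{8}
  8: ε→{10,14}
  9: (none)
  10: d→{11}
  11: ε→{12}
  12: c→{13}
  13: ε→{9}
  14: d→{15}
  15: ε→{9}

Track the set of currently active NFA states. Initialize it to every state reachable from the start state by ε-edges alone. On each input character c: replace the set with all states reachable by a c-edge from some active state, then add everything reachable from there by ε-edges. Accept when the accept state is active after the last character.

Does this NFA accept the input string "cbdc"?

Answer: ACCEPT

Trace:
S₀ = ε-closure({0}) = {0,2,4}
'c' @ 1: {1,3,6}
'b' @ 2: {7,8,10,14}
'd' @ 3: {9,11,12,15}  (accept∈set)
'c' @ 4: {9,13}  (accept∈set)
final: {9,13}; accept 9 in set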